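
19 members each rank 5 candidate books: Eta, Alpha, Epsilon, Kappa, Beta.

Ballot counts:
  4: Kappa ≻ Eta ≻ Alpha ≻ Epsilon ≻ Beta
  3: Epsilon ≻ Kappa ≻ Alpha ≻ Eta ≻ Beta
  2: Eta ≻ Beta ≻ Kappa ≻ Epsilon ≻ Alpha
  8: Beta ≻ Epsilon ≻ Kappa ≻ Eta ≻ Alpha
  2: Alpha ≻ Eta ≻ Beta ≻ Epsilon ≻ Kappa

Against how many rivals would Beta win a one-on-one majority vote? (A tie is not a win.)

Beta against each rival (19 members):
Beta vs Eta: Beta preferred on 8 ballots; Eta wins 11–8.
Beta vs Alpha: Beta wins 10–9.
Beta vs Epsilon: Beta, 12–7.
Beta vs Kappa: Beta, 12–7.
Beta beats Alpha, Epsilon, Kappa; loses to Eta — 3 pairwise wins.

3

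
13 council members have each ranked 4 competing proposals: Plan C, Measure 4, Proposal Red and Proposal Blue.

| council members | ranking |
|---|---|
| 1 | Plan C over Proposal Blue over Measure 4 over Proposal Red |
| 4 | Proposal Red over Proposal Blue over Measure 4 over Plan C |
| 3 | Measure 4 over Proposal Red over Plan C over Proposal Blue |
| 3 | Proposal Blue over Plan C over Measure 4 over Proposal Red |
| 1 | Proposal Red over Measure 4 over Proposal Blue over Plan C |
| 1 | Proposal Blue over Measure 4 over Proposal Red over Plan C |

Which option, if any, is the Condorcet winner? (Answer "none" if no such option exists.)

Head-to-head results (13 council members):
Plan C vs Measure 4: Measure 4 wins 9–4.
Plan C vs Proposal Red: Plan C preferred on 1+3 = 4 ballots; Proposal Red wins 9–4.
Plan C vs Proposal Blue: Plan C preferred on 1+3 = 4 ballots; Proposal Blue wins 9–4.
Measure 4 vs Proposal Red: 1+3+3+1 = 8 for Measure 4, 5 for Proposal Red — Measure 4 by 8–5.
Measure 4 vs Proposal Blue: Measure 4 preferred on 3+1 = 4 ballots; Proposal Blue wins 9–4.
Proposal Red vs Proposal Blue: Proposal Red preferred on 4+3+1 = 8 ballots; Proposal Red wins 8–5.
Each option drops at least one matchup (Plan C loses to Measure 4; Measure 4 loses to Proposal Blue; Proposal Red loses to Measure 4; Proposal Blue loses to Proposal Red); the cycle Measure 4 beats Proposal Red beats Proposal Blue beats Measure 4 rules out a Condorcet winner.

none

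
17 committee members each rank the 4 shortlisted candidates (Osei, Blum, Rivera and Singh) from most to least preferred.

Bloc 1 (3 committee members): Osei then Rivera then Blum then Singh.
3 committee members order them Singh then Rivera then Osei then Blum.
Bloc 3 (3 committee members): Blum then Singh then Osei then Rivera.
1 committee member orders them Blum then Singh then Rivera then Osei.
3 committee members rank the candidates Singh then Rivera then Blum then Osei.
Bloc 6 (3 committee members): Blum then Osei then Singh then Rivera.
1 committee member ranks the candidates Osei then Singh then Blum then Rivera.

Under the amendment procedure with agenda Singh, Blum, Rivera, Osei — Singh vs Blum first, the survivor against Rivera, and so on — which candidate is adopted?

Osei

Round 1: Singh vs Blum — 7–10, Blum advances.
Round 2: Blum vs Rivera — 8–9, Rivera advances.
Round 3: Rivera vs Osei — 7–10, Osei advances.
Osei survives the agenda.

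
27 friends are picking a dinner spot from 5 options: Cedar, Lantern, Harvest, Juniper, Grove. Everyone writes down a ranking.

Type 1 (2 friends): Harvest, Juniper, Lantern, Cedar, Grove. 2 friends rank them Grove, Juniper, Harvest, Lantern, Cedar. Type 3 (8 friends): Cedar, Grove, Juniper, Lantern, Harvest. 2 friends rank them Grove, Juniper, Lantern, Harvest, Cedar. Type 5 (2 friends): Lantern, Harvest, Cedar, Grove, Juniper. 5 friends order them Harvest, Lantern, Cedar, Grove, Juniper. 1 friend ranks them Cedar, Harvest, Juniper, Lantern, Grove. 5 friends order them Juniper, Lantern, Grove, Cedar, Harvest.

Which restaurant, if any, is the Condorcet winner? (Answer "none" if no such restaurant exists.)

none

Check each pair by majority over 27 ballots:
Cedar vs Lantern: Lantern wins 18–9.
Cedar vs Harvest: Cedar, 14–13.
Cedar vs Juniper: Cedar, 16–11.
Cedar vs Grove: Cedar wins 18–9.
Lantern vs Harvest: Lantern wins 17–10.
Lantern vs Juniper: Juniper wins 20–7.
Lantern–Grove: Lantern 15–12.
Harvest vs Juniper: Juniper wins 17–10.
Harvest vs Grove: Grove, 17–10.
Juniper–Grove: Grove 19–8.
Each restaurant drops at least one matchup (Cedar loses to Lantern; Lantern loses to Juniper; Harvest loses to Cedar; Juniper loses to Cedar; Grove loses to Cedar); the cycle Cedar → Juniper → Lantern → Cedar rules out a Condorcet winner.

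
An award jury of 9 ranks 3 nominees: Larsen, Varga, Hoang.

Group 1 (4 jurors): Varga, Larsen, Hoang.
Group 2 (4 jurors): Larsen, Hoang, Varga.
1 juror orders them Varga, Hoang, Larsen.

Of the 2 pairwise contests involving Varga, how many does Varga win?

2

Varga against each rival (9 jurors):
Varga vs Larsen: Varga wins 5–4.
Varga vs Hoang: Varga, 5–4.
Varga beats Larsen, Hoang — 2 pairwise wins.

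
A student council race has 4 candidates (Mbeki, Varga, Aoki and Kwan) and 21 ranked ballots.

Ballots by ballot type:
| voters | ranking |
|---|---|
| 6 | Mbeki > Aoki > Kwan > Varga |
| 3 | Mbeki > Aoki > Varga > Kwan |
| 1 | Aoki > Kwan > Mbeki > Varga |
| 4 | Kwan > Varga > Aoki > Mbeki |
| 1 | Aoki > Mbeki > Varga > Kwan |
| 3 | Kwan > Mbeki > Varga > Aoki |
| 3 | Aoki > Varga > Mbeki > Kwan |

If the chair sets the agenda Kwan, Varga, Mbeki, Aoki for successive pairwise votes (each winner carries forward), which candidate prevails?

Mbeki

Round 1: Kwan vs Varga — 14–7, Kwan advances.
Round 2: Kwan vs Mbeki — 8–13, Mbeki advances.
Round 3: Mbeki vs Aoki — 12–9, Mbeki advances.
The agenda winner is Mbeki.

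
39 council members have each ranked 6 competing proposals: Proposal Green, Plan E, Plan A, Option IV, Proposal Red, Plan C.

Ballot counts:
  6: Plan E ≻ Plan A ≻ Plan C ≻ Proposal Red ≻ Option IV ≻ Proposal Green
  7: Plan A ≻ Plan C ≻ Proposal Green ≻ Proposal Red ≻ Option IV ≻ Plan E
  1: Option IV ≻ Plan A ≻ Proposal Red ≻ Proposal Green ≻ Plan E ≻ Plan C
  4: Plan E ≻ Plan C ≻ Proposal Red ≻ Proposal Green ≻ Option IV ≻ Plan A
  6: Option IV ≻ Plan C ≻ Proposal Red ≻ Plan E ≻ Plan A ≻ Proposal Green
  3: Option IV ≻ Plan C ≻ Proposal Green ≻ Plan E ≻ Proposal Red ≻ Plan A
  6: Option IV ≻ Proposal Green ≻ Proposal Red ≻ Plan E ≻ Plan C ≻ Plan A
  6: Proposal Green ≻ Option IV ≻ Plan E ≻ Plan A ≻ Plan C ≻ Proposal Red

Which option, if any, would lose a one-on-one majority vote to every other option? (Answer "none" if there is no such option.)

Pairwise majorities:
Proposal Green vs Plan E: Proposal Green preferred on 7+1+3+6+6 = 23 ballots; Proposal Green wins 23–16.
Proposal Green vs Plan A: Plan A, 20–19.
Proposal Green vs Option IV: Proposal Green preferred on 7+4+6 = 17 ballots; Option IV wins 22–17.
Proposal Green vs Proposal Red: 22 to 17, Proposal Green.
Proposal Green vs Plan C: Proposal Green is ranked higher on 1+6+6 = 13 ballots, Plan C on 26. Plan C wins 26–13.
Plan E–Plan A: Plan E 31–8.
Plan E vs Option IV: 10 to 29, Option IV.
Plan E vs Proposal Red: Plan E preferred on 6+4+3+6 = 19 ballots; Proposal Red wins 20–19.
Plan E vs Plan C: Plan E is ranked higher on 6+1+4+6+6 = 23 ballots, Plan C on 16. Plan E wins 23–16.
Plan A vs Option IV: Plan A preferred on 6+7 = 13 ballots; Option IV wins 26–13.
Plan A vs Proposal Red: Plan A, 20–19.
Plan A vs Plan C: 6+7+1+6 = 20 for Plan A, 19 for Plan C — Plan A by 20–19.
Option IV vs Proposal Red: 22 to 17, Option IV.
Option IV vs Plan C: Option IV preferred on 1+6+3+6+6 = 22 ballots; Option IV wins 22–17.
Proposal Red vs Plan C: Plan C wins 32–7.
Each option has at least one pairwise win (Proposal Green beats Plan E; Plan E beats Plan A; Plan A beats Proposal Green; Option IV beats Proposal Green; Proposal Red beats Plan E; Plan C beats Proposal Green) — no Condorcet loser.

none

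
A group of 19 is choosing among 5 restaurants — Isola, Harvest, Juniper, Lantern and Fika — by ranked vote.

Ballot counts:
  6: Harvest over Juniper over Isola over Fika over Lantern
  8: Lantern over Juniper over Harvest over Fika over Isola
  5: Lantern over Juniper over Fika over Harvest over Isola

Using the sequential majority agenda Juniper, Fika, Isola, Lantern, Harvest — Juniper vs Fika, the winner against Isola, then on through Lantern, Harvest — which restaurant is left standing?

Round 1: Juniper vs Fika — 19–0, Juniper advances.
Round 2: Juniper vs Isola — 19–0, Juniper advances.
Round 3: Juniper vs Lantern — 6–13, Lantern advances.
Round 4: Lantern vs Harvest — 13–6, Lantern advances.
Lantern survives the agenda.

Lantern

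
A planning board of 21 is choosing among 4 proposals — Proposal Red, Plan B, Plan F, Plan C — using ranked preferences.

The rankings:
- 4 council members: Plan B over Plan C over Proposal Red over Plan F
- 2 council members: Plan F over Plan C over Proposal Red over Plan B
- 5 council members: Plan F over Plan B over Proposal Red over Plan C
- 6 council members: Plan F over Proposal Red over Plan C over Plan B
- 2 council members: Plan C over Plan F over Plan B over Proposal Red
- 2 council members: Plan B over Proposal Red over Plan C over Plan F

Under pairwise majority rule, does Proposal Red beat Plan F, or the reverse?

Ballots ranking Proposal Red above Plan F: 4 + 2 = 6.
Ballots ranking Plan F above Proposal Red: 21 − 6 = 15.
Plan F wins the head-to-head 15–6.

Plan F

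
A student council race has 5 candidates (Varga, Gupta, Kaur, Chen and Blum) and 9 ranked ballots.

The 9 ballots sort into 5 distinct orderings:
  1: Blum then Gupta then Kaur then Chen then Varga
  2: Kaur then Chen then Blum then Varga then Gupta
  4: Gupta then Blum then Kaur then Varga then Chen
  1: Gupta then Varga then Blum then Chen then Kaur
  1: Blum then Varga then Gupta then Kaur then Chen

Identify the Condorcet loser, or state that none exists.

Chen

Head-to-head results (9 voters):
Varga vs Gupta: Varga preferred on 2+1 = 3 ballots; Gupta wins 6–3.
Varga vs Kaur: Varga preferred on 1+1 = 2 ballots; Kaur wins 7–2.
Varga vs Chen: Varga wins 6–3.
Varga vs Blum: 1 to 8, Blum.
Gupta vs Kaur: Gupta wins 7–2.
Gupta–Chen: Gupta 7–2.
Gupta–Blum: Gupta 5–4.
Kaur vs Chen: 8 to 1, Kaur.
Kaur vs Blum: 2 for Kaur, 7 for Blum — Blum by 7–2.
Chen vs Blum: 2 for Chen, 7 for Blum — Blum by 7–2.
Chen is beaten in every head-to-head and is the Condorcet loser.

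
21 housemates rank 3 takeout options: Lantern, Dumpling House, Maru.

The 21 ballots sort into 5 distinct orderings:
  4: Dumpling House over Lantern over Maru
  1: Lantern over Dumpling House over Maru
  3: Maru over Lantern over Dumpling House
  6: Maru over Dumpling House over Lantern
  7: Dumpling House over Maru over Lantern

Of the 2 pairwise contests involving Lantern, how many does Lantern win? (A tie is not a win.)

0

Lantern against each rival (21 friends):
Lantern vs Dumpling House: Lantern preferred on 1+3 = 4 ballots; Dumpling House wins 17–4.
Lantern vs Maru: Maru wins 16–5.
Lantern beats no one; loses to Dumpling House, Maru — 0 pairwise wins.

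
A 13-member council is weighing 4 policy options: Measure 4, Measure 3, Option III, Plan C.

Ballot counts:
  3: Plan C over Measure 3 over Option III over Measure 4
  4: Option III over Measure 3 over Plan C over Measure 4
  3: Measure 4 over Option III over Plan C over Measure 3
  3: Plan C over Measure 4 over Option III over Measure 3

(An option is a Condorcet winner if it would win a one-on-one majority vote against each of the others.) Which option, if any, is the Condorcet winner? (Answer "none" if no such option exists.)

Check each pair by majority over 13 ballots:
Measure 4 vs Measure 3: Measure 4 is ranked higher on 3+3 = 6 ballots, Measure 3 on 7. Measure 3 wins 7–6.
Measure 4 vs Option III: Option III, 7–6.
Measure 4 vs Plan C: Measure 4 is ranked higher on 3 ballots, Plan C on 10. Plan C wins 10–3.
Measure 3–Option III: Option III 10–3.
Measure 3–Plan C: Plan C 9–4.
Option III vs Plan C: Option III preferred on 4+3 = 7 ballots; Option III wins 7–6.
Option III defeats every rival head-to-head and is the Condorcet winner.

Option III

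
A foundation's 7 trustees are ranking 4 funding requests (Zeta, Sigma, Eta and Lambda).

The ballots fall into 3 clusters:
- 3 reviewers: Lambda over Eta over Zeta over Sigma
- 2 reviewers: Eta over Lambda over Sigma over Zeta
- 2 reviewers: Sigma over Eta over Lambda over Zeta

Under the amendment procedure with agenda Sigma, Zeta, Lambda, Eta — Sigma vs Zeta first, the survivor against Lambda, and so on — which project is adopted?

Eta

Round 1: Sigma vs Zeta — 4–3, Sigma advances.
Round 2: Sigma vs Lambda — 2–5, Lambda advances.
Round 3: Lambda vs Eta — 3–4, Eta advances.
Eta survives the agenda.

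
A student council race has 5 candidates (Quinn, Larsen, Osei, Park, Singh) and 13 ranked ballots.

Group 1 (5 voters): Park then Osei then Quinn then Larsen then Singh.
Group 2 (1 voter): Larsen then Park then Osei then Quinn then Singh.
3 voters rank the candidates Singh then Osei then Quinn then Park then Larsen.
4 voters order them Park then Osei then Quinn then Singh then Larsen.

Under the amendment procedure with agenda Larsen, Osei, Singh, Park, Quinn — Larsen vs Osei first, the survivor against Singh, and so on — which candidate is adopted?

Park

Round 1: Larsen vs Osei — 1–12, Osei advances.
Round 2: Osei vs Singh — 10–3, Osei advances.
Round 3: Osei vs Park — 3–10, Park advances.
Round 4: Park vs Quinn — 10–3, Park advances.
The agenda winner is Park.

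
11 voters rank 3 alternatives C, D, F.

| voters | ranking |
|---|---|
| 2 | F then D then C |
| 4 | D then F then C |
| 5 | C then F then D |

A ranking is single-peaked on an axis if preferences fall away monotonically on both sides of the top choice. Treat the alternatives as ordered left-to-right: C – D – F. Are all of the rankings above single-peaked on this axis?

no

Axis positions: C=1, D=2, F=3.
Ballot type 1 (peak F at position 3): ranking walks positions 3-2-1, expanding outward from the peak — single-peaked.
Ballot type 2 (peak D at position 2): ranking walks positions 2-3-1, expanding outward from the peak — single-peaked.
Ballot type 3: ranking walks positions 1-3-2; F is ranked above D even though D lies between F and the peak C on the axis — preferences dip and rise again. Not single-peaked.
Ballot type 3 violates single-peakedness, so the profile is not single-peaked on this axis.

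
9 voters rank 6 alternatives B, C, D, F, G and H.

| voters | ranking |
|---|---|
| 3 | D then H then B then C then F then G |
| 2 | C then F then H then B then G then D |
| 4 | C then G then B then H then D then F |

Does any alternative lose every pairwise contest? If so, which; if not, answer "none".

none

Head-to-head results (9 voters):
B vs C: B is ranked higher on 3 ballots, C on 6. C wins 6–3.
B vs D: B wins 6–3.
B vs F: B is ranked higher on 3+4 = 7 ballots, F on 2. B wins 7–2.
B–G: B 5–4.
B vs H: H wins 5–4.
C vs D: C is ranked higher on 2+4 = 6 ballots, D on 3. C wins 6–3.
C vs F: 3+2+4 = 9 for C, 0 for F — C by 9–0.
C vs G: C preferred on 3+2+4 = 9 ballots; C wins 9–0.
C vs H: C is ranked higher on 2+4 = 6 ballots, H on 3. C wins 6–3.
D vs F: D, 7–2.
D vs G: G wins 6–3.
D vs H: 3 to 6, H.
F vs G: F wins 5–4.
F vs H: 2 to 7, H.
G vs H: 4 to 5, H.
No alternative is winless: B beats D; C beats B; D beats F; F beats G; G beats D; H beats B. There is no Condorcet loser.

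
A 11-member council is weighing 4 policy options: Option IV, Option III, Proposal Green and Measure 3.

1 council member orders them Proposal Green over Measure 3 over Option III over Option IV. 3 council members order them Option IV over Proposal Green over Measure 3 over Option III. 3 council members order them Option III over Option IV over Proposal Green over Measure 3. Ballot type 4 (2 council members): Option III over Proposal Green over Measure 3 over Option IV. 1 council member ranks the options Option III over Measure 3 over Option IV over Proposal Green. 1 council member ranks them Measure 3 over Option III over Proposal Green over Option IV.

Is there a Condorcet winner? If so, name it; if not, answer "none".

Pairwise majorities:
Option IV vs Option III: 3 to 8, Option III.
Option IV vs Proposal Green: Option IV preferred on 3+3+1 = 7 ballots; Option IV wins 7–4.
Option IV vs Measure 3: Option IV wins 6–5.
Option III vs Proposal Green: Option III is ranked higher on 3+2+1+1 = 7 ballots, Proposal Green on 4. Option III wins 7–4.
Option III vs Measure 3: 6 to 5, Option III.
Proposal Green vs Measure 3: 1+3+3+2 = 9 for Proposal Green, 2 for Measure 3 — Proposal Green by 9–2.
Option III defeats every rival head-to-head and is the Condorcet winner.

Option III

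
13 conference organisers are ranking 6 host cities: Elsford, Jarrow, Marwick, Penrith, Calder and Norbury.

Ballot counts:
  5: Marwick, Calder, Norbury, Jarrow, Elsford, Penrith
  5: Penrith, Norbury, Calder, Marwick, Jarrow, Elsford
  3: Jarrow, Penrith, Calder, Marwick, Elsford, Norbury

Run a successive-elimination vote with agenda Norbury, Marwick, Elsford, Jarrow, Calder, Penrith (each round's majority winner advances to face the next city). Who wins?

Penrith

Round 1: Norbury vs Marwick — 5–8, Marwick advances.
Round 2: Marwick vs Elsford — 13–0, Marwick advances.
Round 3: Marwick vs Jarrow — 10–3, Marwick advances.
Round 4: Marwick vs Calder — 5–8, Calder advances.
Round 5: Calder vs Penrith — 5–8, Penrith advances.
The agenda winner is Penrith.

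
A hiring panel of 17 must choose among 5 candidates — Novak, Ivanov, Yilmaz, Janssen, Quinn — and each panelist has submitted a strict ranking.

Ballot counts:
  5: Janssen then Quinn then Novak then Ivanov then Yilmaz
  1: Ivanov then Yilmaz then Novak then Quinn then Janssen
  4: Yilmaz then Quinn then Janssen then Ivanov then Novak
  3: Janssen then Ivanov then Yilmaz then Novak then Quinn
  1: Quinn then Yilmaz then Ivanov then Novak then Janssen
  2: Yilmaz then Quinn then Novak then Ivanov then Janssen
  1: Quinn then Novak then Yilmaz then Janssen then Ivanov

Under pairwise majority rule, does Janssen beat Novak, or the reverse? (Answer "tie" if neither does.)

Janssen

Ballots ranking Janssen above Novak: 5 + 4 + 3 = 12.
Ballots ranking Novak above Janssen: 17 − 12 = 5.
Janssen wins the head-to-head 12–5.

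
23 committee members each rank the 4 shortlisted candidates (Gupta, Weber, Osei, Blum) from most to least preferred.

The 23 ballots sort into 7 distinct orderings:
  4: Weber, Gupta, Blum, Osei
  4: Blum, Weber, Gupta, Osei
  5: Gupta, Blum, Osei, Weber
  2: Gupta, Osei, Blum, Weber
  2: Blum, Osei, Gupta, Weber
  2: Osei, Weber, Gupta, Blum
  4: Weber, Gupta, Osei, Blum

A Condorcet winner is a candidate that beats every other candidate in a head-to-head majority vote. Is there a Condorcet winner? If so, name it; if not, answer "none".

none

Head-to-head results (23 committee members):
Gupta–Weber: Weber 14–9.
Gupta vs Osei: Gupta is ranked higher on 4+4+5+2+4 = 19 ballots, Osei on 4. Gupta wins 19–4.
Gupta vs Blum: 4+5+2+2+4 = 17 for Gupta, 6 for Blum — Gupta by 17–6.
Weber–Osei: Weber 12–11.
Weber vs Blum: Weber is ranked higher on 4+2+4 = 10 ballots, Blum on 13. Blum wins 13–10.
Osei vs Blum: 2+2+4 = 8 for Osei, 15 for Blum — Blum by 15–8.
No candidate is unbeaten: Gupta loses to Weber; Weber loses to Blum; Osei loses to Gupta; Blum loses to Gupta. In particular Gupta → Blum → Weber → Gupta is a majority cycle — no Condorcet winner exists.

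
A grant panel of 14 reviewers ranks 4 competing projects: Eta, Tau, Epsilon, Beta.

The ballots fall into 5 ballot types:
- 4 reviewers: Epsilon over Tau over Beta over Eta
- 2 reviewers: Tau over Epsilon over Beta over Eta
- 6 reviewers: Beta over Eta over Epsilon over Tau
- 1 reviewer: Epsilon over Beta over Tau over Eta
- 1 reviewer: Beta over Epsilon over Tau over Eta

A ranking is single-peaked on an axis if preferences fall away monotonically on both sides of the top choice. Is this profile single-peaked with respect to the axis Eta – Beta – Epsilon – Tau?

Axis positions: Eta=1, Beta=2, Epsilon=3, Tau=4.
Ballot type 1 (peak Epsilon at position 3): ranking walks positions 3-4-2-1, expanding outward from the peak — single-peaked.
Ballot type 2 (peak Tau at position 4): ranking walks positions 4-3-2-1, expanding outward from the peak — single-peaked.
Ballot type 3 (peak Beta at position 2): ranking walks positions 2-1-3-4, expanding outward from the peak — single-peaked.
Ballot type 4 (peak Epsilon at position 3): ranking walks positions 3-2-4-1, expanding outward from the peak — single-peaked.
Ballot type 5 (peak Beta at position 2): ranking walks positions 2-3-4-1, expanding outward from the peak — single-peaked.
Every ranking is single-peaked on this axis.

yes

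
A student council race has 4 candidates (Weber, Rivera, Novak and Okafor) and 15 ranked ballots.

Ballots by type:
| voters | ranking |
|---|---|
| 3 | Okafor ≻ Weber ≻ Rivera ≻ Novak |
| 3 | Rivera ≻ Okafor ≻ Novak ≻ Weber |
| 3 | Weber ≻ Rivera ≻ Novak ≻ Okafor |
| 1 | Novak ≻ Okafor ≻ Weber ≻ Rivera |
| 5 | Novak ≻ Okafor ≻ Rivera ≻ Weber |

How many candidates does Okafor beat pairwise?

2

Okafor against each rival (15 voters):
Okafor vs Weber: 12 to 3, Okafor.
Okafor–Rivera: Okafor 9–6.
Okafor vs Novak: Novak wins 9–6.
Okafor beats Weber, Rivera; loses to Novak — 2 pairwise wins.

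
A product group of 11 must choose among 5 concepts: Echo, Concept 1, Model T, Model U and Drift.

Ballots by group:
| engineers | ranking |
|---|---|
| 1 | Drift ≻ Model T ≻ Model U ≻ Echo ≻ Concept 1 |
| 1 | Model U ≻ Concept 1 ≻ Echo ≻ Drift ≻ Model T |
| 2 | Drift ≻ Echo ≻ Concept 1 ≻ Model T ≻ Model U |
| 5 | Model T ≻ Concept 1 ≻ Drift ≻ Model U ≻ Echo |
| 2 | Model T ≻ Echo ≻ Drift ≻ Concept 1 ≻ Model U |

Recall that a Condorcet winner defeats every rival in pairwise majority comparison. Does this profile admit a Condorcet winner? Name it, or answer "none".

Head-to-head results (11 engineers):
Echo vs Concept 1: Concept 1, 6–5.
Echo vs Model T: Model T, 8–3.
Echo vs Model U: Model U, 7–4.
Echo–Drift: Drift 8–3.
Concept 1–Model T: Model T 8–3.
Concept 1 vs Model U: Concept 1 wins 9–2.
Concept 1 vs Drift: Concept 1, 6–5.
Model T–Model U: Model T 10–1.
Model T vs Drift: Model T wins 7–4.
Model U vs Drift: Drift wins 10–1.
Only Model T has no losses; Model T is the Condorcet winner.

Model T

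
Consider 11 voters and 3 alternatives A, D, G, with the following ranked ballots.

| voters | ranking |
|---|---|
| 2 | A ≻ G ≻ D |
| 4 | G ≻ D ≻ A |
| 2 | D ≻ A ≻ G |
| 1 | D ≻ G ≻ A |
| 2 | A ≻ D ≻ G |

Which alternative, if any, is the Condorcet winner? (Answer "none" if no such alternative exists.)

none

Check each pair by majority over 11 ballots:
A vs D: 2+2 = 4 for A, 7 for D — D by 7–4.
A vs G: A, 6–5.
D vs G: G, 6–5.
No alternative is unbeaten: A loses to D; D loses to G; G loses to A. In particular A > G > D > A is a majority cycle — no Condorcet winner exists.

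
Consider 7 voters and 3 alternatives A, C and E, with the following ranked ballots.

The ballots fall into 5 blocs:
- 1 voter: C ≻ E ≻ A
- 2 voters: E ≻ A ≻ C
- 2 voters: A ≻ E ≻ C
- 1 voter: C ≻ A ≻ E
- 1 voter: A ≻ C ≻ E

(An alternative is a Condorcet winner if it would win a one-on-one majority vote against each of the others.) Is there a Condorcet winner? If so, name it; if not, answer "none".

A

Head-to-head results (7 voters):
A vs C: 5 to 2, A.
A vs E: A is ranked higher on 2+1+1 = 4 ballots, E on 3. A wins 4–3.
C vs E: 1+1+1 = 3 for C, 4 for E — E by 4–3.
Only A has no losses; A is the Condorcet winner.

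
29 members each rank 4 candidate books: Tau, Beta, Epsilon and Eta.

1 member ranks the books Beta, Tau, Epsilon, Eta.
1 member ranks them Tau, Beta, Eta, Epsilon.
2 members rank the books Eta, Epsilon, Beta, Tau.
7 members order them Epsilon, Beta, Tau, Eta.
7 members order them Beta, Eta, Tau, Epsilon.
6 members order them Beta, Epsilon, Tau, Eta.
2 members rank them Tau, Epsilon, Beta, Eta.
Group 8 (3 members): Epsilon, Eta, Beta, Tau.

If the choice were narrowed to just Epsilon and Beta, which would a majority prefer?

Ballots ranking Epsilon above Beta: 2 + 7 + 2 + 3 = 14.
Ballots ranking Beta above Epsilon: 29 − 14 = 15.
Beta wins the head-to-head 15–14.

Beta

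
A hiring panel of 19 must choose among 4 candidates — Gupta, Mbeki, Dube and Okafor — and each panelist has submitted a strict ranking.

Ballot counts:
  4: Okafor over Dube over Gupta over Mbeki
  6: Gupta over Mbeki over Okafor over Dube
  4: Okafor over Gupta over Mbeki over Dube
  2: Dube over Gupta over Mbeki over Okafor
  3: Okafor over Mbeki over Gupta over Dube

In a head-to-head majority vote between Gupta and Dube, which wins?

Ballots ranking Gupta above Dube: 6 + 4 + 3 = 13.
Ballots ranking Dube above Gupta: 19 − 13 = 6.
Gupta wins the head-to-head 13–6.

Gupta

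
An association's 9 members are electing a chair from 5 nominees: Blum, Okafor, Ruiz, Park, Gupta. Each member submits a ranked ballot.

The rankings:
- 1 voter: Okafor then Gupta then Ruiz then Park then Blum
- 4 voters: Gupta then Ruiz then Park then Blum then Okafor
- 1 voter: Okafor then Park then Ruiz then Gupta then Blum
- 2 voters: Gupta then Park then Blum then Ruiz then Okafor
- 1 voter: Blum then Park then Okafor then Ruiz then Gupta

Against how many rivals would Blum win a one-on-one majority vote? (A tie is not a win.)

1

Blum against each rival (9 voters):
Blum vs Okafor: Blum is ranked higher on 4+2+1 = 7 ballots, Okafor on 2. Blum wins 7–2.
Blum vs Ruiz: Ruiz, 6–3.
Blum vs Park: Park, 8–1.
Blum vs Gupta: Blum preferred on 1 ballot; Gupta wins 8–1.
Blum beats Okafor; loses to Ruiz, Park, Gupta — 1 pairwise win.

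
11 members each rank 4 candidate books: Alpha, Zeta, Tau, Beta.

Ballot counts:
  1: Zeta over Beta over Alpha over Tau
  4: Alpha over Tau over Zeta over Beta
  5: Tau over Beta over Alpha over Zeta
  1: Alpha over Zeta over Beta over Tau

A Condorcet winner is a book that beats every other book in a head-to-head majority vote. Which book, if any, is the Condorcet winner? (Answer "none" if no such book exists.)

none

Check each pair by majority over 11 ballots:
Alpha vs Zeta: 10 to 1, Alpha.
Alpha–Tau: Alpha 6–5.
Alpha vs Beta: Beta wins 6–5.
Zeta vs Tau: 1+1 = 2 for Zeta, 9 for Tau — Tau by 9–2.
Zeta vs Beta: Zeta wins 6–5.
Tau vs Beta: Tau wins 9–2.
No book is unbeaten: Alpha loses to Beta; Zeta loses to Alpha; Tau loses to Alpha; Beta loses to Zeta. In particular Alpha beats Zeta beats Beta beats Alpha is a majority cycle — no Condorcet winner exists.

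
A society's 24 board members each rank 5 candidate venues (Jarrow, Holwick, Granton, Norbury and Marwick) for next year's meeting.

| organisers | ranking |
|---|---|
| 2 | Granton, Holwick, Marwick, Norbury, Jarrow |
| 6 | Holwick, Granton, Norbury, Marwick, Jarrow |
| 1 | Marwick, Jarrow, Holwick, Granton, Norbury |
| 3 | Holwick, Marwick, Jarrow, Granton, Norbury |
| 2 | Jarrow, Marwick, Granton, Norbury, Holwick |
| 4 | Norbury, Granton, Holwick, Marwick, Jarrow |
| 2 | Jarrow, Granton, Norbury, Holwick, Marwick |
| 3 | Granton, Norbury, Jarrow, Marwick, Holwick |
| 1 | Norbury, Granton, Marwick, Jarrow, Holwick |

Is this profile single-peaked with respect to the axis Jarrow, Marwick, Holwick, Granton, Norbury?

no

Axis positions: Jarrow=1, Marwick=2, Holwick=3, Granton=4, Norbury=5.
Ballot type 1 (peak Granton at position 4): ranking walks positions 4-3-2-5-1, expanding outward from the peak — single-peaked.
Ballot type 2 (peak Holwick at position 3): ranking walks positions 3-4-5-2-1, expanding outward from the peak — single-peaked.
Ballot type 3 (peak Marwick at position 2): ranking walks positions 2-1-3-4-5, expanding outward from the peak — single-peaked.
Ballot type 4 (peak Holwick at position 3): ranking walks positions 3-2-1-4-5, expanding outward from the peak — single-peaked.
Ballot type 5: ranking walks positions 1-2-4-5-3; Granton is ranked above Holwick even though Holwick lies between Granton and the peak Jarrow on the axis — preferences dip and rise again. Not single-peaked.
Ballot type 6 (peak Norbury at position 5): ranking walks positions 5-4-3-2-1, expanding outward from the peak — single-peaked.
Ballot type 7: ranking walks positions 1-4-5-3-2; Granton is ranked above Marwick even though Marwick lies between Granton and the peak Jarrow on the axis — preferences dip and rise again. Not single-peaked.
Ballot type 8: ranking walks positions 4-5-1-2-3; Jarrow is ranked above Holwick even though Holwick lies between Jarrow and the peak Granton on the axis — preferences dip and rise again. Not single-peaked.
Ballot type 9: ranking walks positions 5-4-2-1-3; Marwick is ranked above Holwick even though Holwick lies between Marwick and the peak Norbury on the axis — preferences dip and rise again. Not single-peaked.
Ballot type 5 violates single-peakedness, so the profile is not single-peaked on this axis.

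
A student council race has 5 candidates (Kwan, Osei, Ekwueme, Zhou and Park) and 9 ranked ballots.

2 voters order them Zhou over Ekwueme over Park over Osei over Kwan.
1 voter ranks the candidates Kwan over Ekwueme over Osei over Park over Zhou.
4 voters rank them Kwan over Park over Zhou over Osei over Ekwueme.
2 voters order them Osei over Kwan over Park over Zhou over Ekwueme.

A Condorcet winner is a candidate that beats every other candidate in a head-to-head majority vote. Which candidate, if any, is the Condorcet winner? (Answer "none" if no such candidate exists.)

Kwan

Pairwise majorities:
Kwan–Osei: Kwan 5–4.
Kwan vs Ekwueme: Kwan, 7–2.
Kwan–Zhou: Kwan 7–2.
Kwan vs Park: Kwan, 7–2.
Osei vs Ekwueme: Osei, 6–3.
Osei vs Zhou: Zhou, 6–3.
Osei vs Park: Park wins 6–3.
Ekwueme vs Zhou: Zhou, 8–1.
Ekwueme vs Park: Park, 6–3.
Zhou–Park: Park 7–2.
Kwan wins every pairwise contest, so Kwan is the Condorcet winner.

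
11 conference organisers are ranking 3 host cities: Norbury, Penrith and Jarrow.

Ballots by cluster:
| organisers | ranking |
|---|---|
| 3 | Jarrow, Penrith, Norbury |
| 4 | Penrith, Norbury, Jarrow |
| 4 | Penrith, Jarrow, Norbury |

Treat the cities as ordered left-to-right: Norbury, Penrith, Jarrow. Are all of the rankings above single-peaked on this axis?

yes

Axis positions: Norbury=1, Penrith=2, Jarrow=3.
Cluster 1 (peak Jarrow at position 3): ranking walks positions 3-2-1, expanding outward from the peak — single-peaked.
Cluster 2 (peak Penrith at position 2): ranking walks positions 2-1-3, expanding outward from the peak — single-peaked.
Cluster 3 (peak Penrith at position 2): ranking walks positions 2-3-1, expanding outward from the peak — single-peaked.
Every ranking is single-peaked on this axis.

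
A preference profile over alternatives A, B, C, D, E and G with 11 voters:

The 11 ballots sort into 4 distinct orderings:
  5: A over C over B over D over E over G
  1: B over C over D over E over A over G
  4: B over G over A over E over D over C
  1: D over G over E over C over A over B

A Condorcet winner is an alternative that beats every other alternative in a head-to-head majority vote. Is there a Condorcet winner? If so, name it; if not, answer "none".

A

Head-to-head results (11 voters):
A vs B: A wins 6–5.
A–C: A 9–2.
A vs D: A, 9–2.
A–E: A 9–2.
A–G: A 6–5.
B–C: C 6–5.
B–D: B 10–1.
B–E: B 10–1.
B vs G: B wins 10–1.
C vs D: C, 6–5.
C vs E: C wins 6–5.
C vs G: C, 6–5.
D vs E: D wins 7–4.
D–G: D 7–4.
E–G: E 6–5.
A beats each of B, C, D, E, G — A is the Condorcet winner.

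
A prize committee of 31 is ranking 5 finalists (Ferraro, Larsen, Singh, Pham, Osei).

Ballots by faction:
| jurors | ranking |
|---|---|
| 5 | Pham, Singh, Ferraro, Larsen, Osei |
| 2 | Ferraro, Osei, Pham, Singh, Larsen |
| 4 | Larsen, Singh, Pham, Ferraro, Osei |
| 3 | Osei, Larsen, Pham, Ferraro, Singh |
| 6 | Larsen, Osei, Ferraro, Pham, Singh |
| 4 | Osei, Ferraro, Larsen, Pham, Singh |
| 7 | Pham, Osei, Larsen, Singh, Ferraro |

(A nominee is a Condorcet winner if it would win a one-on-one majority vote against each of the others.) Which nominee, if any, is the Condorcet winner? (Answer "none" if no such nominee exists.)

Pairwise majorities:
Ferraro vs Larsen: Ferraro is ranked higher on 5+2+4 = 11 ballots, Larsen on 20. Larsen wins 20–11.
Ferraro vs Singh: Ferraro is ranked higher on 2+3+6+4 = 15 ballots, Singh on 16. Singh wins 16–15.
Ferraro vs Pham: 12 to 19, Pham.
Ferraro vs Osei: 5+2+4 = 11 for Ferraro, 20 for Osei — Osei by 20–11.
Larsen vs Singh: 24 to 7, Larsen.
Larsen vs Pham: Larsen preferred on 4+3+6+4 = 17 ballots; Larsen wins 17–14.
Larsen vs Osei: 15 to 16, Osei.
Singh vs Pham: Singh preferred on 4 ballots; Pham wins 27–4.
Singh vs Osei: Singh preferred on 5+4 = 9 ballots; Osei wins 22–9.
Pham vs Osei: 5+4+7 = 16 for Pham, 15 for Osei — Pham by 16–15.
Each nominee drops at least one matchup (Ferraro loses to Larsen; Larsen loses to Osei; Singh loses to Larsen; Pham loses to Larsen; Osei loses to Pham); the cycle Larsen > Pham > Osei > Larsen rules out a Condorcet winner.

none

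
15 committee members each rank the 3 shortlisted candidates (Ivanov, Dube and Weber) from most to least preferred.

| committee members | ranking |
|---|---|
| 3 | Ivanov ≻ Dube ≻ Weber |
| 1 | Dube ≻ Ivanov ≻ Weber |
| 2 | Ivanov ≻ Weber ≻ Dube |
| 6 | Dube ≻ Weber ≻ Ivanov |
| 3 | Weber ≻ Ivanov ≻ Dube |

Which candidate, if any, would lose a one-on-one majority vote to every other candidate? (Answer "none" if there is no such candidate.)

Head-to-head results (15 committee members):
Ivanov vs Dube: 3+2+3 = 8 for Ivanov, 7 for Dube — Ivanov by 8–7.
Ivanov–Weber: Weber 9–6.
Dube vs Weber: Dube wins 10–5.
No candidate is winless: Ivanov beats Dube; Dube beats Weber; Weber beats Ivanov. There is no Condorcet loser.

none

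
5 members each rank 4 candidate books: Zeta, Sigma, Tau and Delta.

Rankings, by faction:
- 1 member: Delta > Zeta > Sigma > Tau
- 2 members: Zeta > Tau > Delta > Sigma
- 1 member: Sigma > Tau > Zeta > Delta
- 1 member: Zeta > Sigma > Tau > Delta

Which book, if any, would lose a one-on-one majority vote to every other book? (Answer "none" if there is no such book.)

none

Head-to-head results (5 members):
Zeta vs Sigma: Zeta, 4–1.
Zeta vs Tau: Zeta preferred on 1+2+1 = 4 ballots; Zeta wins 4–1.
Zeta vs Delta: 2+1+1 = 4 for Zeta, 1 for Delta — Zeta by 4–1.
Sigma vs Tau: Sigma wins 3–2.
Sigma vs Delta: Delta wins 3–2.
Tau vs Delta: Tau, 4–1.
Each book has at least one pairwise win (Zeta beats Sigma; Sigma beats Tau; Tau beats Delta; Delta beats Sigma) — no Condorcet loser.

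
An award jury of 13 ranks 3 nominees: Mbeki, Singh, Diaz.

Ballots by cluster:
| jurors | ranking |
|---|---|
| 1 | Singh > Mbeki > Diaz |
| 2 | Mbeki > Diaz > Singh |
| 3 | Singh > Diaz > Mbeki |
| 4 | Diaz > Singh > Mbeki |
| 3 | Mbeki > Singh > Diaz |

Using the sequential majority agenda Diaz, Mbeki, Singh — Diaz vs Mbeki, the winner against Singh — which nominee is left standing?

Round 1: Diaz vs Mbeki — 7–6, Diaz advances.
Round 2: Diaz vs Singh — 6–7, Singh advances.
The agenda winner is Singh.

Singh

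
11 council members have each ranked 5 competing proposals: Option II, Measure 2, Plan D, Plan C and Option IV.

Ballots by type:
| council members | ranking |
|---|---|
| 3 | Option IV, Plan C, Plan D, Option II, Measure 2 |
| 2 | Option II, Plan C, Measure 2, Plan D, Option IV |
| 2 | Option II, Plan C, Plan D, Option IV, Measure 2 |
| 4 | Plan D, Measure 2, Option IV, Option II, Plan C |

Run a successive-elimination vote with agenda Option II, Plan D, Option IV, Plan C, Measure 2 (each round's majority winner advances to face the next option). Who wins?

Plan C

Round 1: Option II vs Plan D — 4–7, Plan D advances.
Round 2: Plan D vs Option IV — 8–3, Plan D advances.
Round 3: Plan D vs Plan C — 4–7, Plan C advances.
Round 4: Plan C vs Measure 2 — 7–4, Plan C advances.
The agenda winner is Plan C.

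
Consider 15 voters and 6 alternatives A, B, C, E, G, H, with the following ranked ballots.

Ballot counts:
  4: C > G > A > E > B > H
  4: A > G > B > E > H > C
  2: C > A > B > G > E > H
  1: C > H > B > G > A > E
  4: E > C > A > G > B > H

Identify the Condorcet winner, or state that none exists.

Head-to-head results (15 voters):
A vs B: 14 to 1, A.
A vs C: 4 for A, 11 for C — C by 11–4.
A vs E: 11 to 4, A.
A vs G: A is ranked higher on 4+2+4 = 10 ballots, G on 5. A wins 10–5.
A vs H: A is ranked higher on 4+4+2+4 = 14 ballots, H on 1. A wins 14–1.
B vs C: 4 for B, 11 for C — C by 11–4.
B vs E: B preferred on 4+2+1 = 7 ballots; E wins 8–7.
B vs G: 2+1 = 3 for B, 12 for G — G by 12–3.
B vs H: B is ranked higher on 4+4+2+4 = 14 ballots, H on 1. B wins 14–1.
C vs E: 7 to 8, E.
C vs G: 4+2+1+4 = 11 for C, 4 for G — C by 11–4.
C vs H: C is ranked higher on 4+2+1+4 = 11 ballots, H on 4. C wins 11–4.
E vs G: 4 for E, 11 for G — G by 11–4.
E vs H: 14 to 1, E.
G vs H: G preferred on 4+4+2+4 = 14 ballots; G wins 14–1.
Every alternative loses at least once (A loses to C; B loses to A; C loses to E; E loses to A; G loses to A; H loses to A). The majority relation contains the cycle A → E → C → A, so there is no Condorcet winner.

none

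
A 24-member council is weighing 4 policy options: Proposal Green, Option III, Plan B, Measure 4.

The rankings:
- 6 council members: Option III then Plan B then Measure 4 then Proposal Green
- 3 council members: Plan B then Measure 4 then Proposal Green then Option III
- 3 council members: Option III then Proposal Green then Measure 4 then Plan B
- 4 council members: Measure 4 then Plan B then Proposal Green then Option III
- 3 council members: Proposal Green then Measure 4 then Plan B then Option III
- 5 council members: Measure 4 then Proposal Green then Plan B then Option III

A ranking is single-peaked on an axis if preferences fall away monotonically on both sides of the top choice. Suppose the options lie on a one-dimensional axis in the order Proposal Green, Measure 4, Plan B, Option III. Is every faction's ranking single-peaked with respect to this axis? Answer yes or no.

Axis positions: Proposal Green=1, Measure 4=2, Plan B=3, Option III=4.
Faction 1 (peak Option III at position 4): ranking walks positions 4-3-2-1, expanding outward from the peak — single-peaked.
Faction 2 (peak Plan B at position 3): ranking walks positions 3-2-1-4, expanding outward from the peak — single-peaked.
Faction 3: ranking walks positions 4-1-2-3; Proposal Green is ranked above Plan B even though Plan B lies between Proposal Green and the peak Option III on the axis — preferences dip and rise again. Not single-peaked.
Faction 4 (peak Measure 4 at position 2): ranking walks positions 2-3-1-4, expanding outward from the peak — single-peaked.
Faction 5 (peak Proposal Green at position 1): ranking walks positions 1-2-3-4, expanding outward from the peak — single-peaked.
Faction 6 (peak Measure 4 at position 2): ranking walks positions 2-1-3-4, expanding outward from the peak — single-peaked.
Faction 3 violates single-peakedness, so the profile is not single-peaked on this axis.

no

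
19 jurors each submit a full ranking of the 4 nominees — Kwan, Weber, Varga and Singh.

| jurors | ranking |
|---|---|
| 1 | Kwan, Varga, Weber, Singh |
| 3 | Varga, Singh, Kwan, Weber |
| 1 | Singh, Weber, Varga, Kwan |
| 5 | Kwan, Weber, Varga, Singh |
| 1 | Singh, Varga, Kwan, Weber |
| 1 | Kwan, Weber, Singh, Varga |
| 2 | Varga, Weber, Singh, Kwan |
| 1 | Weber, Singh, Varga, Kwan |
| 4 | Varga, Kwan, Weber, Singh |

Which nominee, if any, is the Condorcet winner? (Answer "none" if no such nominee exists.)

Head-to-head results (19 jurors):
Kwan vs Weber: Kwan, 15–4.
Kwan–Varga: Varga 12–7.
Kwan vs Singh: Kwan preferred on 1+5+1+4 = 11 ballots; Kwan wins 11–8.
Weber vs Varga: Varga wins 11–8.
Weber vs Singh: 1+5+1+2+1+4 = 14 for Weber, 5 for Singh — Weber by 14–5.
Varga vs Singh: Varga, 15–4.
Only Varga has no losses; Varga is the Condorcet winner.

Varga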